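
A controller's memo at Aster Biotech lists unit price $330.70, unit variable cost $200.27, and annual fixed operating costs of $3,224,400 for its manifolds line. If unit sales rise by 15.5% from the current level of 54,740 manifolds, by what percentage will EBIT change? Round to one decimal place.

+28.3%

Contribution at this volume is 54,740 × $130.43 = $7,139,738.20.
EBIT = $7,139,738.20 − $3,224,400 = $3,915,338.20.
So DOL = total CM / EBIT = $7,139,738.20 / $3,915,338.20 = 1.8235.
So EBIT moves 1.8235 × (+15.5%) = +28.3%.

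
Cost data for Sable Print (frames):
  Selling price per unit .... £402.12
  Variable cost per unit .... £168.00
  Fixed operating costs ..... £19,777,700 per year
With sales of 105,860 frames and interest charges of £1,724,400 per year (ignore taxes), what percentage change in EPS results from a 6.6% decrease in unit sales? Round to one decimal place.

-49.8%

Contribution at this volume is 105,860 × £234.12 = £24,783,943.20.
Operating income = contribution − fixed costs = £24,783,943.20 − £19,777,700 = £5,006,243.20.
After interest of £1,724,400.00, pre-tax earnings = £3,281,843.20.
DCL = total CM / (EBIT − I) = £24,783,943.20 / £3,281,843.20 = 7.5518.
%ΔEPS = DCL × %ΔSales = 7.5518 × -6.6% = -49.8%.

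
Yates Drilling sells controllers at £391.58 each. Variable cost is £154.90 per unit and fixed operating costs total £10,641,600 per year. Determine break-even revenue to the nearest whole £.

£17,606,210

Contribution margin per unit = £391.58 − £154.90 = £236.68, a CM ratio of £236.68 ÷ £391.58 = 0.6044.
Break-even revenue = fixed costs × price ÷ CM = £10,641,600 × £391.58 ÷ £236.68 = £17,606,210.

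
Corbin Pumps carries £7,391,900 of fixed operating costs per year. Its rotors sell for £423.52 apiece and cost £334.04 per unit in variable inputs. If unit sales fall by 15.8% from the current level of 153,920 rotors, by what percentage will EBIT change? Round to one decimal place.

-34.1%

At 153,920 units, contribution = 153,920 × £89.48 = £13,772,761.60.
Subtracting fixed costs: EBIT = £13,772,761.60 − £7,391,900 = £6,380,861.60.
So DOL = total CM / EBIT = £13,772,761.60 / £6,380,861.60 = 2.1584.
%ΔEBIT = DOL × %ΔSales = 2.1584 × -15.8% = -34.1%.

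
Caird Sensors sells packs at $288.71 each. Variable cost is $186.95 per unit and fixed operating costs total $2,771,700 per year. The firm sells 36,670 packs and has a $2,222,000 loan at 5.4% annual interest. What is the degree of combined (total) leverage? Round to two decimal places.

Total contribution margin = 36,670 × $101.76 = $3,731,539.20.
Operating income = contribution − fixed costs = $3,731,539.20 − $2,771,700 = $959,839.20. Interest = $119,988.00.
DOL = $3,731,539.20 ÷ $959,839.20 = 3.8877; DFL = $959,839.20 ÷ $839,851.20 = 1.1429.
DCL = DOL × DFL = 3.8877 × 1.1429 = 4.4433.

4.44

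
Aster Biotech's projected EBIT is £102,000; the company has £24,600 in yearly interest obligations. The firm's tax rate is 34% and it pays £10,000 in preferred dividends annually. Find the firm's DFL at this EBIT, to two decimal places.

1.64

Annual interest charges come to £24,600.00.
Pre-tax preferred-dividend burden = £10,000 ÷ (1 − 0.34) = £15,151.52.
DFL = EBIT ÷ [EBIT − I − D_p/(1−t)] = £102,000 ÷ [£102,000 − £24,600.00 − £15,151.52] = £102,000 ÷ £62,248.48 = 1.6386.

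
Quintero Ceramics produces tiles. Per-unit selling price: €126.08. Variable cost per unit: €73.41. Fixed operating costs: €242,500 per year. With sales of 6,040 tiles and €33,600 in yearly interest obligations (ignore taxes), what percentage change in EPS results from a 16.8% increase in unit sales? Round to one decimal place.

At 6,040 units, contribution = 6,040 × €52.67 = €318,126.80.
EBIT = €318,126.80 − €242,500 = €75,626.80.
Interest = €33,600.00, so EBIT − I = €42,026.80.
Degree of combined leverage = contribution ÷ (EBIT − I) = €318,126.80 ÷ €42,026.80 = 7.5696.
%ΔEPS = DCL × %ΔSales = 7.5696 × +16.8% = +127.2%.

+127.2%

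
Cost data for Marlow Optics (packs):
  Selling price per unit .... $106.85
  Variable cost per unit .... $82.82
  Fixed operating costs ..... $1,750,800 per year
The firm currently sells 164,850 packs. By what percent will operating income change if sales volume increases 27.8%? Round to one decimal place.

Contribution at this volume is 164,850 × $24.03 = $3,961,345.50.
EBIT = $3,961,345.50 − $1,750,800 = $2,210,545.50.
So DOL = total CM / EBIT = $3,961,345.50 / $2,210,545.50 = 1.7920.
Operating income changes by 1.7920 × +27.8% = +49.8%.

+49.8%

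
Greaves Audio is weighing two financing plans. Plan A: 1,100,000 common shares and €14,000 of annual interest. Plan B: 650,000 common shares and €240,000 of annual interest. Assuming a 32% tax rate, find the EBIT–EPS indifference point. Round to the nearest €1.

Set EPS_A = EPS_B: (EBIT − €14,000)(1 − 0.32) ÷ 1,100,000 = (EBIT − €240,000)(1 − 0.32) ÷ 650,000.
Cancelling (1 − t) and cross-multiplying: 650,000·(EBIT − 14,000) = 1,100,000·(EBIT − 240,000).
Solving, EBIT = (240,000·1,100,000 − 14,000·650,000) / (1,100,000 − 650,000) = 254,900,000,000 / 450,000 = 566,444.44.

€566,444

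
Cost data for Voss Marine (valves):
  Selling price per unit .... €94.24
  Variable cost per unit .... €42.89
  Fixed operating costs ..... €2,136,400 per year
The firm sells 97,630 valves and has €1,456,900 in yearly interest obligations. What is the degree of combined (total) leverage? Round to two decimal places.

Contribution at this volume is 97,630 × €51.35 = €5,013,300.50.
Subtracting fixed costs: EBIT = €5,013,300.50 − €2,136,400 = €2,876,900.50. Interest = €1,456,900.00.
DOL = €5,013,300.50 ÷ €2,876,900.50 = 1.7426; DFL = €2,876,900.50 ÷ €1,420,000.50 = 2.0260.
DCL = DOL × DFL = 1.7426 × 2.0260 = 3.5305.

3.53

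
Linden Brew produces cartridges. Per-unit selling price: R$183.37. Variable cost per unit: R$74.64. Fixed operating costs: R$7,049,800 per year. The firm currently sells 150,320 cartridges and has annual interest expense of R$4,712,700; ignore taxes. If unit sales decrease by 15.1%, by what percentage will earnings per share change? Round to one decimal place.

-53.9%

At 150,320 units, contribution = 150,320 × R$108.73 = R$16,344,293.60.
EBIT = R$16,344,293.60 − R$7,049,800 = R$9,294,493.60.
Interest = R$4,712,700.00, so EBIT − I = R$4,581,793.60.
DCL = total CM / (EBIT − I) = R$16,344,293.60 / R$4,581,793.60 = 3.5672.
%ΔEPS = DCL × %ΔSales = 3.5672 × -15.1% = -53.9%.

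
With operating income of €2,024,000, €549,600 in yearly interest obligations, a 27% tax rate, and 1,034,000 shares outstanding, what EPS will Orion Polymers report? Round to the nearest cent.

Interest = €549,600.00, so EBT = €2,024,000 − €549,600.00 = €1,474,400.00.
After tax at 27%: net income = €1,474,400.00 × 0.73 = €1,076,312.00.
EPS = €1,076,312.00 ÷ 1,034,000 = €1.04.

€1.04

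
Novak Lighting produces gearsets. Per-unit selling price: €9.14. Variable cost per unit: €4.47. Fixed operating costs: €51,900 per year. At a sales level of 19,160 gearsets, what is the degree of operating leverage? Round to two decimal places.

At 19,160 units, contribution = 19,160 × €4.67 = €89,477.20.
Operating income = contribution − fixed costs = €89,477.20 − €51,900 = €37,577.20.
DOL = contribution ÷ EBIT = €89,477.20 ÷ €37,577.20 = 2.3812.

2.38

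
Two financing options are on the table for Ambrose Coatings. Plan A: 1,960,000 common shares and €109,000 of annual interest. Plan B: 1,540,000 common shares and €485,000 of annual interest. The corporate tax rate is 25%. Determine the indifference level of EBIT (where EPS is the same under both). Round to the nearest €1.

€1,863,667

At indifference, (EBIT − 109,000)(1 − t)/1,960,000 = (EBIT − 485,000)(1 − t)/1,540,000.
Cancelling (1 − t) and cross-multiplying: 1,540,000·(EBIT − 109,000) = 1,960,000·(EBIT − 485,000).
Solving, EBIT = (485,000·1,960,000 − 109,000·1,540,000) / (1,960,000 − 1,540,000) = 782,740,000,000 / 420,000 = 1,863,666.67.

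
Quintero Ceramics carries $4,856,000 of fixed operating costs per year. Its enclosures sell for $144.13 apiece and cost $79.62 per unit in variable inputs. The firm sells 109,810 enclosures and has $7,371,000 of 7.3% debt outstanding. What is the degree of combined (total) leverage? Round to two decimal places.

4.19

At 109,810 units, contribution = 109,810 × $64.51 = $7,083,843.10.
Operating income = contribution − fixed costs = $7,083,843.10 − $4,856,000 = $2,227,843.10. Interest = $538,083.00, so EBIT − I = $1,689,760.10.
DCL = contribution ÷ (EBIT − I) = $7,083,843.10 ÷ $1,689,760.10 = 4.1922.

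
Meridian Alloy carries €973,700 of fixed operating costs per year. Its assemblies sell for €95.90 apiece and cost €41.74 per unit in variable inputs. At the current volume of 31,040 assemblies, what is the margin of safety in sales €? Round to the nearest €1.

Each unit contributes €95.90 − €41.74 = €54.16. Break-even units = €973,700 ÷ €54.16 = 17,978.21; break-even revenue = 17,978.21 × €95.90 = €1,724,110.60.
Actual sales revenue = 31,040 × €95.90 = €2,976,736.00.
Margin of safety = €2,976,736.00 − €1,724,110.60 = €1,252,625.

€1,252,625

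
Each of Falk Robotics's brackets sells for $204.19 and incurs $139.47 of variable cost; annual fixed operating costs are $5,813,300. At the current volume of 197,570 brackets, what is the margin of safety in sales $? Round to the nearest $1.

Each unit contributes $204.19 − $139.47 = $64.72. Break-even units = $5,813,300 ÷ $64.72 = 89,822.31; break-even revenue = 89,822.31 × $204.19 = $18,340,817.78.
Current sales = 197,570 × $204.19 = $40,341,818.30.
Margin of safety = $40,341,818.30 − $18,340,817.78 = $22,001,001.

$22,001,001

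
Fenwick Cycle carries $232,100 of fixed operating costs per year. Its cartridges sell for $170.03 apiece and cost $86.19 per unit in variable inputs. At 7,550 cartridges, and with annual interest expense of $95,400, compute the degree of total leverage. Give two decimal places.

2.07

Total contribution margin = 7,550 × $83.84 = $632,992.00.
Subtracting fixed costs: EBIT = $632,992.00 − $232,100 = $400,892.00. Interest = $95,400.00, so EBIT − I = $305,492.00.
Degree of total leverage = total CM / (EBIT − interest) = $632,992.00 / $305,492.00 = 2.0720.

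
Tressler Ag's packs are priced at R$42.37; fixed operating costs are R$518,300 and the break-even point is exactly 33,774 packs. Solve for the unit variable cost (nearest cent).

At break-even, FC = Q × (P − VC), so P − VC = R$518,300 ÷ 33,774 = R$15.3461.
Hence VC = price − CM = R$42.37 − R$15.3461 = R$27.02.

R$27.02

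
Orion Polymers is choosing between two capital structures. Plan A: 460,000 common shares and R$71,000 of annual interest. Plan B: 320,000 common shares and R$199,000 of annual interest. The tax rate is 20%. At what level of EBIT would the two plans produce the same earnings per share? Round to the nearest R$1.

Set EPS_A = EPS_B: (EBIT − R$71,000)(1 − 0.20) ÷ 460,000 = (EBIT − R$199,000)(1 − 0.20) ÷ 320,000.
The (1 − t) factor cancels: (EBIT − 71,000) × 320,000 = (EBIT − 199,000) × 460,000.
Solving, EBIT = (199,000·460,000 − 71,000·320,000) / (460,000 − 320,000) = 68,820,000,000 / 140,000 = 491,571.43.

R$491,571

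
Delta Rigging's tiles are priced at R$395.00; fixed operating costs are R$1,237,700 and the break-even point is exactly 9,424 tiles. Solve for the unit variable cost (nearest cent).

At break-even, FC = Q × (P − VC), so P − VC = R$1,237,700 ÷ 9,424 = R$131.3349.
Hence VC = price − CM = R$395.00 − R$131.3349 = R$263.67.

R$263.67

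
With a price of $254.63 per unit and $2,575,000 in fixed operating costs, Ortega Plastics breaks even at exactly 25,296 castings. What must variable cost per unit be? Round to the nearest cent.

$152.84

Contribution per unit must be FC / Q = $2,575,000 / 25,296 = $101.7948.
Hence VC = price − CM = $254.63 − $101.7948 = $152.84.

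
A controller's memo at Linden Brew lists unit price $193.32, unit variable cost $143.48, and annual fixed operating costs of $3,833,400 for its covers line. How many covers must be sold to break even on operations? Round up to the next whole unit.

Each unit contributes $193.32 − $143.48 = $49.84.
Break-even Q = $3,833,400 / $49.84 = 76,914.13 → 76,915 covers.

76,915 covers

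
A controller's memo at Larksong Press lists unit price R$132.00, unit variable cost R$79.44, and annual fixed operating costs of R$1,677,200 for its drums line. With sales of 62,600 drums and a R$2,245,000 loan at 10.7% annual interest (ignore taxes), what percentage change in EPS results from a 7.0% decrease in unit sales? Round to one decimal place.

-16.8%

At 62,600 units, contribution = 62,600 × R$52.56 = R$3,290,256.00.
EBIT = R$3,290,256.00 − R$1,677,200 = R$1,613,056.00.
After interest of R$240,215.00, pre-tax earnings = R$1,372,841.00.
Degree of combined leverage = contribution ÷ (EBIT − I) = R$3,290,256.00 ÷ R$1,372,841.00 = 2.3967.
%ΔEPS = DCL × %ΔSales = 2.3967 × -7.0% = -16.8%.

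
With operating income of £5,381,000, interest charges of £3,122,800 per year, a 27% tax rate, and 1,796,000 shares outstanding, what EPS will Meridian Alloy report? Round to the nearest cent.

£0.92

Interest = £3,122,800.00, so EBT = £5,381,000 − £3,122,800.00 = £2,258,200.00.
After tax at 27%: net income = £2,258,200.00 × 0.73 = £1,648,486.00.
EPS = £1,648,486.00 ÷ 1,796,000 = £0.92.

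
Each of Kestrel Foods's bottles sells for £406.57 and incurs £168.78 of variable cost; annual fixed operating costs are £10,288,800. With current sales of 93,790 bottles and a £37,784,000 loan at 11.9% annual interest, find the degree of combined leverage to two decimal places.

At 93,790 units, contribution = 93,790 × £237.79 = £22,302,324.10.
EBIT = £22,302,324.10 − £10,288,800 = £12,013,524.10. Interest = £4,496,296.00.
DOL = £22,302,324.10 ÷ £12,013,524.10 = 1.8564; DFL = £12,013,524.10 ÷ £7,517,228.10 = 1.5981.
Combined leverage = 1.8564 × 1.5981 = 2.9667.

2.97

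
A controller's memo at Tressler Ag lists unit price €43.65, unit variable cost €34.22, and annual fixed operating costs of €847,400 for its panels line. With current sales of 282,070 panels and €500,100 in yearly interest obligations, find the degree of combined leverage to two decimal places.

Total contribution margin = 282,070 × €9.43 = €2,659,920.10.
EBIT = €2,659,920.10 − €847,400 = €1,812,520.10. Interest = €500,100.00, so EBIT − I = €1,312,420.10.
DCL = contribution ÷ (EBIT − I) = €2,659,920.10 ÷ €1,312,420.10 = 2.0267.

2.03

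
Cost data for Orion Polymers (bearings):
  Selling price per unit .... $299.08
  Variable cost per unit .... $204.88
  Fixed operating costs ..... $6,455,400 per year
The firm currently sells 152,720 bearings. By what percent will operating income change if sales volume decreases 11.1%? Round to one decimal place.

-20.1%

Total contribution margin = 152,720 × $94.20 = $14,386,224.00.
Subtracting fixed costs: EBIT = $14,386,224.00 − $6,455,400 = $7,930,824.00.
So DOL = total CM / EBIT = $14,386,224.00 / $7,930,824.00 = 1.8140.
So EBIT moves 1.8140 × (-11.1%) = -20.1%.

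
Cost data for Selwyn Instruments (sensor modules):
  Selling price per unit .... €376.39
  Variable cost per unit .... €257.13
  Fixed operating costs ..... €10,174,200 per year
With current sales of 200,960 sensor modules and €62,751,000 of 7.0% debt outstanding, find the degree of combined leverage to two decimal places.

2.55

At 200,960 units, contribution = 200,960 × €119.26 = €23,966,489.60.
Subtracting fixed costs: EBIT = €23,966,489.60 − €10,174,200 = €13,792,289.60. Interest = €4,392,570.00.
DOL = €23,966,489.60 ÷ €13,792,289.60 = 1.7377; DFL = €13,792,289.60 ÷ €9,399,719.60 = 1.4673.
DCL = DOL × DFL = 1.7377 × 1.4673 = 2.5497.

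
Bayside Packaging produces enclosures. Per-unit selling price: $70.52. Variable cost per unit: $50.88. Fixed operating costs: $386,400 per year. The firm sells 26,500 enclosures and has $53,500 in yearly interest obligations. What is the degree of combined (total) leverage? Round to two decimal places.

6.46

At 26,500 units, contribution = 26,500 × $19.64 = $520,460.00.
EBIT = $520,460.00 − $386,400 = $134,060.00. Interest = $53,500.00, so EBIT − I = $80,560.00.
Degree of total leverage = total CM / (EBIT − interest) = $520,460.00 / $80,560.00 = 6.4605.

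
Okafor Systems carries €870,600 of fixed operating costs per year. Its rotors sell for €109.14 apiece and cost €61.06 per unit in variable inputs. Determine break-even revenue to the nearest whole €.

€1,976,233

Contribution margin per unit = €109.14 − €61.06 = €48.08, a CM ratio of €48.08 ÷ €109.14 = 0.4405.
Break-even sales = FC ÷ CM ratio = €870,600 × €109.14 / €48.08 = €1,976,233.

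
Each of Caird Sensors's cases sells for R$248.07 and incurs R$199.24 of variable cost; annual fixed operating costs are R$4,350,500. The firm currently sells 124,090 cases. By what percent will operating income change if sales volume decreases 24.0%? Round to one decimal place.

Total contribution margin = 124,090 × R$48.83 = R$6,059,314.70.
Subtracting fixed costs: EBIT = R$6,059,314.70 − R$4,350,500 = R$1,708,814.70.
DOL = contribution ÷ EBIT = R$6,059,314.70 ÷ R$1,708,814.70 = 3.5459.
Operating income changes by 3.5459 × -24.0% = -85.1%.

-85.1%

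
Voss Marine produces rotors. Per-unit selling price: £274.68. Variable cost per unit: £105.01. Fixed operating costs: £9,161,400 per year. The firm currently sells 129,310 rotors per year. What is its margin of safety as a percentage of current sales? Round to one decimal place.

58.2%

Each unit contributes £274.68 − £105.01 = £169.67. Break-even units = £9,161,400 ÷ £169.67 = 53,995.40; break-even revenue = 53,995.40 × £274.68 = £14,831,457.25.
Current sales = 129,310 × £274.68 = £35,518,870.80.
Margin of safety = (£35,518,870.80 − £14,831,457.25) ÷ £35,518,870.80 = 58.2%.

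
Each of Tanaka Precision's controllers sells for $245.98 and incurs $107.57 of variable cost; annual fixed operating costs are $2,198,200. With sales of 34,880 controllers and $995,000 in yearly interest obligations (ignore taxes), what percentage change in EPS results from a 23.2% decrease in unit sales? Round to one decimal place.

At 34,880 units, contribution = 34,880 × $138.41 = $4,827,740.80.
EBIT = $4,827,740.80 − $2,198,200 = $2,629,540.80.
After interest of $995,000.00, pre-tax earnings = $1,634,540.80.
DCL = total CM / (EBIT − I) = $4,827,740.80 / $1,634,540.80 = 2.9536.
EPS therefore changes by 2.9536 × (-23.2%) = -68.5%.

-68.5%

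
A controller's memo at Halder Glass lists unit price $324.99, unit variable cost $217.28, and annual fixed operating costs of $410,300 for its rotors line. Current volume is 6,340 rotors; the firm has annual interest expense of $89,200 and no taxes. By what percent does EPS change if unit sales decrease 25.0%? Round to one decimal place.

-93.1%

Total contribution margin = 6,340 × $107.71 = $682,881.40.
Subtracting fixed costs: EBIT = $682,881.40 − $410,300 = $272,581.40.
After interest of $89,200.00, pre-tax earnings = $183,381.40.
DCL = total CM / (EBIT − I) = $682,881.40 / $183,381.40 = 3.7238.
%ΔEPS = DCL × %ΔSales = 3.7238 × -25.0% = -93.1%.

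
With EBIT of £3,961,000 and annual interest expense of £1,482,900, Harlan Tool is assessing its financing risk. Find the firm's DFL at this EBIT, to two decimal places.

1.60

Annual interest charges come to £1,482,900.00.
Degree of financial leverage = EBIT / (EBIT − interest) = £3,961,000 / £2,478,100.00 = 1.5984.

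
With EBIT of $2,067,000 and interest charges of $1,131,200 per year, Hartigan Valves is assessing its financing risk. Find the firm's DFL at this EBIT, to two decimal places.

2.21

Annual interest charges come to $1,131,200.00.
Degree of financial leverage = EBIT / (EBIT − interest) = $2,067,000 / $935,800.00 = 2.2088.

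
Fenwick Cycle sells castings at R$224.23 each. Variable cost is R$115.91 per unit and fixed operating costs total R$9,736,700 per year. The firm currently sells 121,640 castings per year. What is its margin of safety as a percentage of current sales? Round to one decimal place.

Unit CM = price − variable cost = R$224.23 − R$115.91 = R$108.32. Break-even units = R$9,736,700 ÷ R$108.32 = 89,888.29; break-even revenue = 89,888.29 × R$224.23 = R$20,155,652.15.
Actual sales revenue = 121,640 × R$224.23 = R$27,275,337.20.
Margin of safety = (R$27,275,337.20 − R$20,155,652.15) ÷ R$27,275,337.20 = 26.1%.

26.1%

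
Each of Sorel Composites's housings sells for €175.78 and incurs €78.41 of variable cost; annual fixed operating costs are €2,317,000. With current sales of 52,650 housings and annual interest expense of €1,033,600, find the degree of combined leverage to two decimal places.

Contribution at this volume is 52,650 × €97.37 = €5,126,530.50.
EBIT = €5,126,530.50 − €2,317,000 = €2,809,530.50. Interest = €1,033,600.00, so EBIT − I = €1,775,930.50.
DCL = contribution ÷ (EBIT − I) = €5,126,530.50 ÷ €1,775,930.50 = 2.8867.

2.89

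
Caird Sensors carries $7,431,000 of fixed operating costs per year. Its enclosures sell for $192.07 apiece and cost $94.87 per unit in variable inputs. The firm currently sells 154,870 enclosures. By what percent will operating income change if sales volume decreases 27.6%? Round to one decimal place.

-54.5%

Total contribution margin = 154,870 × $97.20 = $15,053,364.00.
Subtracting fixed costs: EBIT = $15,053,364.00 − $7,431,000 = $7,622,364.00.
Degree of operating leverage = $15,053,364.00 / $7,622,364.00 = 1.9749.
Operating income changes by 1.9749 × -27.6% = -54.5%.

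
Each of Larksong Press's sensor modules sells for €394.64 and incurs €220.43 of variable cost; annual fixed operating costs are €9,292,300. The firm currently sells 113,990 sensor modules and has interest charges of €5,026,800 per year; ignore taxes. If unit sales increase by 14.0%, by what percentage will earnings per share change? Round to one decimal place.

+50.2%

Total contribution margin = 113,990 × €174.21 = €19,858,197.90.
EBIT = €19,858,197.90 − €9,292,300 = €10,565,897.90.
After interest of €5,026,800.00, pre-tax earnings = €5,539,097.90.
DCL = total CM / (EBIT − I) = €19,858,197.90 / €5,539,097.90 = 3.5851.
EPS therefore changes by 3.5851 × (+14.0%) = +50.2%.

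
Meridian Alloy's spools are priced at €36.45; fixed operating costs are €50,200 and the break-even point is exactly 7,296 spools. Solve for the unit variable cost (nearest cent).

€29.57

Contribution per unit must be FC / Q = €50,200 / 7,296 = €6.8805.
Hence VC = price − CM = €36.45 − €6.8805 = €29.57.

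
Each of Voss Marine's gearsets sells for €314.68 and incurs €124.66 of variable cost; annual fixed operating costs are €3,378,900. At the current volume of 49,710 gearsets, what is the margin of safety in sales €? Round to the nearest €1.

€10,047,162

Unit CM = price − variable cost = €314.68 − €124.66 = €190.02. Break-even units = €3,378,900 ÷ €190.02 = 17,781.81; break-even revenue = 17,781.81 × €314.68 = €5,595,580.74.
Actual sales revenue = 49,710 × €314.68 = €15,642,742.80.
Margin of safety = €15,642,742.80 − €5,595,580.74 = €10,047,162.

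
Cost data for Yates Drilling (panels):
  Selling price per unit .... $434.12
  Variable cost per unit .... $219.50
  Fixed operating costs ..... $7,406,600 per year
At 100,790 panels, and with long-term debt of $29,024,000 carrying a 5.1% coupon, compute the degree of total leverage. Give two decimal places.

1.70

At 100,790 units, contribution = 100,790 × $214.62 = $21,631,549.80.
Operating income = contribution − fixed costs = $21,631,549.80 − $7,406,600 = $14,224,949.80. Interest = $1,480,224.00, so EBIT − I = $12,744,725.80.
DCL = contribution ÷ (EBIT − I) = $21,631,549.80 ÷ $12,744,725.80 = 1.6973.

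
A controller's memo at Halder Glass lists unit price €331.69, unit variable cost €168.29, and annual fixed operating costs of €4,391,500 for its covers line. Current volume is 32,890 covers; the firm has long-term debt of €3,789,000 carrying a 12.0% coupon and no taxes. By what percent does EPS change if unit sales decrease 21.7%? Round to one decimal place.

-220.9%

Total contribution margin = 32,890 × €163.40 = €5,374,226.00.
Operating income = contribution − fixed costs = €5,374,226.00 − €4,391,500 = €982,726.00.
Interest = €454,680.00, so EBIT − I = €528,046.00.
Degree of combined leverage = contribution ÷ (EBIT − I) = €5,374,226.00 ÷ €528,046.00 = 10.1776.
%ΔEPS = DCL × %ΔSales = 10.1776 × -21.7% = -220.9%.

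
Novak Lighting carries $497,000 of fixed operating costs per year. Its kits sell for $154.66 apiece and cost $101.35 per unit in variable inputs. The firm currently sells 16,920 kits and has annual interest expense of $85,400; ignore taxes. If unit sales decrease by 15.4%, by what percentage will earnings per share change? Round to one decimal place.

-43.5%

Total contribution margin = 16,920 × $53.31 = $902,005.20.
EBIT = $902,005.20 − $497,000 = $405,005.20.
Interest = $85,400.00, so EBIT − I = $319,605.20.
Degree of combined leverage = contribution ÷ (EBIT − I) = $902,005.20 ÷ $319,605.20 = 2.8222.
%ΔEPS = DCL × %ΔSales = 2.8222 × -15.4% = -43.5%.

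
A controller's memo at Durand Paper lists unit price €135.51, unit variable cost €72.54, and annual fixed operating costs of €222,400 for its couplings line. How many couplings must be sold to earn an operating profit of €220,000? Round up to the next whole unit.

7,026 couplings

Unit CM = price − variable cost = €135.51 − €72.54 = €62.97.
Units = (FC + target) / CM = (€222,400 + €220,000) / €62.97 = 7,025.57, so 7,026 couplings.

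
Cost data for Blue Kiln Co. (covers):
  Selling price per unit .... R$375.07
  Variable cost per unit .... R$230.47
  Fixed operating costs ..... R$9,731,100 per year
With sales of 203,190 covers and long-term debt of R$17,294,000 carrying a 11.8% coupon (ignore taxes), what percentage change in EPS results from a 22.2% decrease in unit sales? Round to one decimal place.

-37.0%

At 203,190 units, contribution = 203,190 × R$144.60 = R$29,381,274.00.
Subtracting fixed costs: EBIT = R$29,381,274.00 − R$9,731,100 = R$19,650,174.00.
After interest of R$2,040,692.00, pre-tax earnings = R$17,609,482.00.
Degree of combined leverage = contribution ÷ (EBIT − I) = R$29,381,274.00 ÷ R$17,609,482.00 = 1.6685.
%ΔEPS = DCL × %ΔSales = 1.6685 × -22.2% = -37.0%.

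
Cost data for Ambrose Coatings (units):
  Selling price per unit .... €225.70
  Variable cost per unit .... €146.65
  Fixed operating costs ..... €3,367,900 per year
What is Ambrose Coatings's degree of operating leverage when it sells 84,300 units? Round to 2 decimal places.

At 84,300 units, contribution = 84,300 × €79.05 = €6,663,915.00.
Subtracting fixed costs: EBIT = €6,663,915.00 − €3,367,900 = €3,296,015.00.
Degree of operating leverage = €6,663,915.00 / €3,296,015.00 = 2.0218.

2.02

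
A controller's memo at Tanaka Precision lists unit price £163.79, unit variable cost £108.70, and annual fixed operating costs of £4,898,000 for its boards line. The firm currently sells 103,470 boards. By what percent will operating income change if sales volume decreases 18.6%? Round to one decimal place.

At 103,470 units, contribution = 103,470 × £55.09 = £5,700,162.30.
EBIT = £5,700,162.30 − £4,898,000 = £802,162.30.
DOL = contribution ÷ EBIT = £5,700,162.30 ÷ £802,162.30 = 7.1060.
So EBIT moves 7.1060 × (-18.6%) = -132.2%.

-132.2%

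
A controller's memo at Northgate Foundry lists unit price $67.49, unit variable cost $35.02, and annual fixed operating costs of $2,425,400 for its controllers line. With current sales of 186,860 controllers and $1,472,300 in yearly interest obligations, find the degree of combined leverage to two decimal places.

2.80

Total contribution margin = 186,860 × $32.47 = $6,067,344.20.
Operating income = contribution − fixed costs = $6,067,344.20 − $2,425,400 = $3,641,944.20. Interest = $1,472,300.00, so EBIT − I = $2,169,644.20.
Degree of total leverage = total CM / (EBIT − interest) = $6,067,344.20 / $2,169,644.20 = 2.7965.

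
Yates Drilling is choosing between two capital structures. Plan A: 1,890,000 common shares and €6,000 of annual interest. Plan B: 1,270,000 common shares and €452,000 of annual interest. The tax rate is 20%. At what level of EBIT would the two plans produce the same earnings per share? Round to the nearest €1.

€1,365,581

At indifference, (EBIT − 6,000)(1 − t)/1,890,000 = (EBIT − 452,000)(1 − t)/1,270,000.
Cancelling (1 − t) and cross-multiplying: 1,270,000·(EBIT − 6,000) = 1,890,000·(EBIT − 452,000).
EBIT × (1,890,000 − 1,270,000) = 452,000 × 1,890,000 − 6,000 × 1,270,000 = 846,660,000,000, so EBIT = 846,660,000,000 ÷ 620,000 = 1,365,580.65.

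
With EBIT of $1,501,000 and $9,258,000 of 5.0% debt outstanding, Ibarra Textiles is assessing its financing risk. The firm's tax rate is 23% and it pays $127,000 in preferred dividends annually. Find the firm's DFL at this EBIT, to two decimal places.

Interest = $462,900.00.
Pre-tax preferred-dividend burden = $127,000 ÷ (1 − 0.23) = $164,935.06.
DFL = EBIT ÷ [EBIT − I − D_p/(1−t)] = $1,501,000 ÷ [$1,501,000 − $462,900.00 − $164,935.06] = $1,501,000 ÷ $873,164.94 = 1.7190.

1.72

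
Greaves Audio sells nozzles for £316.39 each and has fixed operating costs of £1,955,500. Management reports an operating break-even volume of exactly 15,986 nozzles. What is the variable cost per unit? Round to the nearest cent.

At break-even, FC = Q × (P − VC), so P − VC = £1,955,500 ÷ 15,986 = £122.3258.
Variable cost per unit = £316.39 − £122.3258 = £194.06.

£194.06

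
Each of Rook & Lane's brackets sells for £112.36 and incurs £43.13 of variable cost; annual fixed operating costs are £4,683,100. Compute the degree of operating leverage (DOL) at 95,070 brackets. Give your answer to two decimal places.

3.47

Total contribution margin = 95,070 × £69.23 = £6,581,696.10.
Subtracting fixed costs: EBIT = £6,581,696.10 − £4,683,100 = £1,898,596.10.
So DOL = total CM / EBIT = £6,581,696.10 / £1,898,596.10 = 3.4666.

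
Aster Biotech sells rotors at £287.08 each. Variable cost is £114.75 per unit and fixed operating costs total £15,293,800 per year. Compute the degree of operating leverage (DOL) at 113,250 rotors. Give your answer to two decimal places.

4.62

Total contribution margin = 113,250 × £172.33 = £19,516,372.50.
Subtracting fixed costs: EBIT = £19,516,372.50 − £15,293,800 = £4,222,572.50.
So DOL = total CM / EBIT = £19,516,372.50 / £4,222,572.50 = 4.6219.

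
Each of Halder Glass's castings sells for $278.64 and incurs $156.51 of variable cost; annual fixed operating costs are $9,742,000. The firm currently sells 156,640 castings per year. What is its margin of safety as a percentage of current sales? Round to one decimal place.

49.1%

Contribution margin per unit = $278.64 − $156.51 = $122.13. Break-even units = $9,742,000 ÷ $122.13 = 79,767.46; break-even revenue = 79,767.46 × $278.64 = $22,226,405.31.
Current sales = 156,640 × $278.64 = $43,646,169.60.
Margin of safety = ($43,646,169.60 − $22,226,405.31) ÷ $43,646,169.60 = 49.1%.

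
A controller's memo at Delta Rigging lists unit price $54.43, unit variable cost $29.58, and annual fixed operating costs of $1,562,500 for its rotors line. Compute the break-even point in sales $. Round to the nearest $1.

Contribution margin per unit = $54.43 − $29.58 = $24.85, a CM ratio of $24.85 ÷ $54.43 = 0.4565.
Break-even sales = FC ÷ CM ratio = $1,562,500 × $54.43 / $24.85 = $3,422,409.

$3,422,409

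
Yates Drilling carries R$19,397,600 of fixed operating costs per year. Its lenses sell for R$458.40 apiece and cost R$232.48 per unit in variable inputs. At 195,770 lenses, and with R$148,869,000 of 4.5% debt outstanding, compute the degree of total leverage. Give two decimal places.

Contribution at this volume is 195,770 × R$225.92 = R$44,228,358.40.
Operating income = contribution − fixed costs = R$44,228,358.40 − R$19,397,600 = R$24,830,758.40. Interest = R$6,699,105.00.
DOL = R$44,228,358.40 ÷ R$24,830,758.40 = 1.7812; DFL = R$24,830,758.40 ÷ R$18,131,653.40 = 1.3695.
Combined leverage = 1.7812 × 1.3695 = 2.4394.

2.44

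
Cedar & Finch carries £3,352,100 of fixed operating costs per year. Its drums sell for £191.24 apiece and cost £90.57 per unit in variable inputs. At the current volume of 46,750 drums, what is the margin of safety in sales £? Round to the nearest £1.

£2,572,579

Unit CM = price − variable cost = £191.24 − £90.57 = £100.67. Break-even units = £3,352,100 ÷ £100.67 = 33,297.90; break-even revenue = 33,297.90 × £191.24 = £6,367,891.17.
Current sales = 46,750 × £191.24 = £8,940,470.00.
Margin of safety = £8,940,470.00 − £6,367,891.17 = £2,572,579.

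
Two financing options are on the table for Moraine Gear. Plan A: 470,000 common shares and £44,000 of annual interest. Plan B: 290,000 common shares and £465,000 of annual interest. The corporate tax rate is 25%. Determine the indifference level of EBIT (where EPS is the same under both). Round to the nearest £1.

At indifference, (EBIT − 44,000)(1 − t)/470,000 = (EBIT − 465,000)(1 − t)/290,000.
Cancelling (1 − t) and cross-multiplying: 290,000·(EBIT − 44,000) = 470,000·(EBIT − 465,000).
EBIT × (470,000 − 290,000) = 465,000 × 470,000 − 44,000 × 290,000 = 205,790,000,000, so EBIT = 205,790,000,000 ÷ 180,000 = 1,143,277.78.

£1,143,278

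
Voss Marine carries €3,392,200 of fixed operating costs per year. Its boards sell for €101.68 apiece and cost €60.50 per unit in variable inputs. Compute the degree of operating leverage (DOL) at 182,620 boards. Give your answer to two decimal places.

1.82

Total contribution margin = 182,620 × €41.18 = €7,520,291.60.
Subtracting fixed costs: EBIT = €7,520,291.60 − €3,392,200 = €4,128,091.60.
So DOL = total CM / EBIT = €7,520,291.60 / €4,128,091.60 = 1.8217.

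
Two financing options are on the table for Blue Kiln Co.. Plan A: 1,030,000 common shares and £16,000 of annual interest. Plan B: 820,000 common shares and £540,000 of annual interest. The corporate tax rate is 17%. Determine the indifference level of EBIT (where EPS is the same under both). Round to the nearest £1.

£2,586,095

Set EPS_A = EPS_B: (EBIT − £16,000)(1 − 0.17) ÷ 1,030,000 = (EBIT − £540,000)(1 − 0.17) ÷ 820,000.
Cancelling (1 − t) and cross-multiplying: 820,000·(EBIT − 16,000) = 1,030,000·(EBIT − 540,000).
EBIT × (1,030,000 − 820,000) = 540,000 × 1,030,000 − 16,000 × 820,000 = 543,080,000,000, so EBIT = 543,080,000,000 ÷ 210,000 = 2,586,095.24.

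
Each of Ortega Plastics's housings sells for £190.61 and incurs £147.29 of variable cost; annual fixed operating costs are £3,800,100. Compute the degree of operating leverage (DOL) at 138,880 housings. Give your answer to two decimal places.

Contribution at this volume is 138,880 × £43.32 = £6,016,281.60.
Subtracting fixed costs: EBIT = £6,016,281.60 − £3,800,100 = £2,216,181.60.
Degree of operating leverage = £6,016,281.60 / £2,216,181.60 = 2.7147.

2.71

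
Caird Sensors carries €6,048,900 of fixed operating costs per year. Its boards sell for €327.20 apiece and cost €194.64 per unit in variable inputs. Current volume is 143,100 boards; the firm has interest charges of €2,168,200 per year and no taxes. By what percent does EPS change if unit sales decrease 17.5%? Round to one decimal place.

At 143,100 units, contribution = 143,100 × €132.56 = €18,969,336.00.
Operating income = contribution − fixed costs = €18,969,336.00 − €6,048,900 = €12,920,436.00.
Interest = €2,168,200.00, so EBIT − I = €10,752,236.00.
DCL = total CM / (EBIT − I) = €18,969,336.00 / €10,752,236.00 = 1.7642.
%ΔEPS = DCL × %ΔSales = 1.7642 × -17.5% = -30.9%.

-30.9%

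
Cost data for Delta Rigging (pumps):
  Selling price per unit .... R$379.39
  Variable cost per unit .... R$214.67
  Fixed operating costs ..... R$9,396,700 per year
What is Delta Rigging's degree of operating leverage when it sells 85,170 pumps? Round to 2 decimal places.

Total contribution margin = 85,170 × R$164.72 = R$14,029,202.40.
Subtracting fixed costs: EBIT = R$14,029,202.40 − R$9,396,700 = R$4,632,502.40.
Degree of operating leverage = R$14,029,202.40 / R$4,632,502.40 = 3.0284.

3.03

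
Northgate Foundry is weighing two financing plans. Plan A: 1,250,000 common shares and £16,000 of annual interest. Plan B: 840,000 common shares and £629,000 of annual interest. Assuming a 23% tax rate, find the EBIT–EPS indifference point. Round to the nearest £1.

£1,884,902

Set EPS_A = EPS_B: (EBIT − £16,000)(1 − 0.23) ÷ 1,250,000 = (EBIT − £629,000)(1 − 0.23) ÷ 840,000.
Cancelling (1 − t) and cross-multiplying: 840,000·(EBIT − 16,000) = 1,250,000·(EBIT − 629,000).
Solving, EBIT = (629,000·1,250,000 − 16,000·840,000) / (1,250,000 − 840,000) = 772,810,000,000 / 410,000 = 1,884,902.44.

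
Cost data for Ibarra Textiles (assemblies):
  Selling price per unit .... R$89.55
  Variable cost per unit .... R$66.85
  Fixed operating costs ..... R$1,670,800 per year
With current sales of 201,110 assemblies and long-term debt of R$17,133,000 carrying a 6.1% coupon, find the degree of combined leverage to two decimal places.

2.47

Total contribution margin = 201,110 × R$22.70 = R$4,565,197.00.
Subtracting fixed costs: EBIT = R$4,565,197.00 − R$1,670,800 = R$2,894,397.00. Interest = R$1,045,113.00, so EBIT − I = R$1,849,284.00.
Degree of total leverage = total CM / (EBIT − interest) = R$4,565,197.00 / R$1,849,284.00 = 2.4686.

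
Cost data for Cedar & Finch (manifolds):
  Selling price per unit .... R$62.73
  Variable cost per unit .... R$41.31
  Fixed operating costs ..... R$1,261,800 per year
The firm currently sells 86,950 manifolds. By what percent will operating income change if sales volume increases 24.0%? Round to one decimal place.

+74.4%

Contribution at this volume is 86,950 × R$21.42 = R$1,862,469.00.
Subtracting fixed costs: EBIT = R$1,862,469.00 − R$1,261,800 = R$600,669.00.
Degree of operating leverage = R$1,862,469.00 / R$600,669.00 = 3.1007.
So EBIT moves 3.1007 × (+24.0%) = +74.4%.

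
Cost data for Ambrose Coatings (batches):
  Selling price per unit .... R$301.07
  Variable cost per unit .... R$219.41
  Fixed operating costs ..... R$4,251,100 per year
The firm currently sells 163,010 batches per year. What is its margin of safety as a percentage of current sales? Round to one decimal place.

Each unit contributes R$301.07 − R$219.41 = R$81.66. Break-even units = R$4,251,100 ÷ R$81.66 = 52,058.54; break-even revenue = 52,058.54 × R$301.07 = R$15,673,263.25.
Actual sales revenue = 163,010 × R$301.07 = R$49,077,420.70.
Margin of safety = (R$49,077,420.70 − R$15,673,263.25) ÷ R$49,077,420.70 = 68.1%.

68.1%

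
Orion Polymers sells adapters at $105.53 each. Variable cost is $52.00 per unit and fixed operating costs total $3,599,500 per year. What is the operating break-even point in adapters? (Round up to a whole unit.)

Unit CM = price − variable cost = $105.53 − $52.00 = $53.53.
Break-even volume = fixed costs ÷ CM per unit = $3,599,500 ÷ $53.53 = 67,242.67, so 67,243 adapters.

67,243 adapters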